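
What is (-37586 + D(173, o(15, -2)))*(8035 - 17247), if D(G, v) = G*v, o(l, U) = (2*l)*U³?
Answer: 728724472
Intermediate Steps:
o(l, U) = 2*l*U³
(-37586 + D(173, o(15, -2)))*(8035 - 17247) = (-37586 + 173*(2*15*(-2)³))*(8035 - 17247) = (-37586 + 173*(2*15*(-8)))*(-9212) = (-37586 + 173*(-240))*(-9212) = (-37586 - 41520)*(-9212) = -79106*(-9212) = 728724472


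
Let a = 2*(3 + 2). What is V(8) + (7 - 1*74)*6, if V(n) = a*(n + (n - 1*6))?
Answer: -302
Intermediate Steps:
a = 10 (a = 2*5 = 10)
V(n) = -60 + 20*n (V(n) = 10*(n + (n - 1*6)) = 10*(n + (n - 6)) = 10*(n + (-6 + n)) = 10*(-6 + 2*n) = -60 + 20*n)
V(8) + (7 - 1*74)*6 = (-60 + 20*8) + (7 - 1*74)*6 = (-60 + 160) + (7 - 74)*6 = 100 - 67*6 = 100 - 402 = -302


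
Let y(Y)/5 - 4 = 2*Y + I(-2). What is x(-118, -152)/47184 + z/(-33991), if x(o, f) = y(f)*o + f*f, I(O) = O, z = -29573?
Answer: 2059304219/400957836 ≈ 5.1360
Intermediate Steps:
y(Y) = 10 + 10*Y (y(Y) = 20 + 5*(2*Y - 2) = 20 + 5*(-2 + 2*Y) = 20 + (-10 + 10*Y) = 10 + 10*Y)
x(o, f) = f² + o*(10 + 10*f) (x(o, f) = (10 + 10*f)*o + f*f = o*(10 + 10*f) + f² = f² + o*(10 + 10*f))
x(-118, -152)/47184 + z/(-33991) = ((-152)² + 10*(-118)*(1 - 152))/47184 - 29573/(-33991) = (23104 + 10*(-118)*(-151))*(1/47184) - 29573*(-1/33991) = (23104 + 178180)*(1/47184) + 29573/33991 = 201284*(1/47184) + 29573/33991 = 50321/11796 + 29573/33991 = 2059304219/400957836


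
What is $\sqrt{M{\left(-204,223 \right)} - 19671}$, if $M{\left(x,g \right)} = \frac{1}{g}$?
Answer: $\frac{2 i \sqrt{244554734}}{223} \approx 140.25 i$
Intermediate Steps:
$\sqrt{M{\left(-204,223 \right)} - 19671} = \sqrt{\frac{1}{223} - 19671} = \sqrt{- \frac{4386632}{223}} = \frac{2 i \sqrt{244554734}}{223}$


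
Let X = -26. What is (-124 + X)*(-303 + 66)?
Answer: 35550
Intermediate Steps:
(-124 + X)*(-303 + 66) = (-124 - 26)*(-303 + 66) = -150*(-237) = 35550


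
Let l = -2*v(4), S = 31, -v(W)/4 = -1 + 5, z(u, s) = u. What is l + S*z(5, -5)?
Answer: 187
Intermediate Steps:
v(W) = -16 (v(W) = -4*(-1 + 5) = -4*4 = -16)
l = 32 (l = -2*(-16) = 32)
l + S*z(5, -5) = 32 + 31*5 = 32 + 155 = 187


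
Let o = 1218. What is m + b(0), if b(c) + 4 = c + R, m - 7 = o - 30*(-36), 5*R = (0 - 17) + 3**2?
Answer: 11497/5 ≈ 2299.4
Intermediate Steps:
R = -8/5 (R = ((0 - 17) + 3**2)/5 = (-17 + 9)/5 = (1/5)*(-8) = -8/5 ≈ -1.6000)
m = 2305 (m = 7 + (1218 - 30*(-36)) = 7 + (1218 + 1080) = 7 + 2298 = 2305)
b(c) = -28/5 + c (b(c) = -4 + (c - 8/5) = -4 + (-8/5 + c) = -28/5 + c)
m + b(0) = 2305 + (-28/5 + 0) = 2305 - 28/5 = 11497/5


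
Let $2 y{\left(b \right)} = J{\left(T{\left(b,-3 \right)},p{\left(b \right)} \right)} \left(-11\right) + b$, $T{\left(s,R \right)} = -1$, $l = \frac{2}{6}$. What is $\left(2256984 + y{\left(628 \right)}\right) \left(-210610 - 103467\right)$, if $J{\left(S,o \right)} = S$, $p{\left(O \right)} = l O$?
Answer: $- \frac{1417934222739}{2} \approx -7.0897 \cdot 10^{11}$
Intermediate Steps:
$l = \frac{1}{3}$ ($l = 2 \cdot \frac{1}{6} = \frac{1}{3} \approx 0.33333$)
$p{\left(O \right)} = \frac{O}{3}$
$y{\left(b \right)} = \frac{11}{2} + \frac{b}{2}$ ($y{\left(b \right)} = \frac{\left(-1\right) \left(-11\right) + b}{2} = \frac{11 + b}{2} = \frac{11}{2} + \frac{b}{2}$)
$\left(2256984 + y{\left(628 \right)}\right) \left(-210610 - 103467\right) = \left(2256984 + \left(\frac{11}{2} + \frac{1}{2} \cdot 628\right)\right) \left(-210610 - 103467\right) = \left(2256984 + \left(\frac{11}{2} + 314\right)\right) \left(-314077\right) = \left(2256984 + \frac{639}{2}\right) \left(-314077\right) = \frac{4514607}{2} \left(-314077\right) = - \frac{1417934222739}{2}$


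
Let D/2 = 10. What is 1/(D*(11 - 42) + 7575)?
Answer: 1/6955 ≈ 0.00014378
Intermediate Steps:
D = 20 (D = 2*10 = 20)
1/(D*(11 - 42) + 7575) = 1/(20*(11 - 42) + 7575) = 1/(20*(-31) + 7575) = 1/(-620 + 7575) = 1/6955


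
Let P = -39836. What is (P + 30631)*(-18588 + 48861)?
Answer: -278662965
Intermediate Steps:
(P + 30631)*(-18588 + 48861) = (-39836 + 30631)*(-18588 + 48861) = -9205*30273 = -278662965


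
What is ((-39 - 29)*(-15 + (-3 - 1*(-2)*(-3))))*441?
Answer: 719712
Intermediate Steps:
((-39 - 29)*(-15 + (-3 - 1*(-2)*(-3))))*441 = -68*(-15 + (-3 + 2*(-3)))*441 = -68*(-15 + (-3 - 6))*441 = -68*(-15 - 9)*441 = -68*(-24)*441 = 1632*441 = 719712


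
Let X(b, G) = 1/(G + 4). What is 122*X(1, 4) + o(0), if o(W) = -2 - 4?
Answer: 37/4 ≈ 9.2500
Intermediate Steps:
o(W) = -6
X(b, G) = 1/(4 + G)
122*X(1, 4) + o(0) = 122/(4 + 4) - 6 = 122/8 - 6 = 122*(⅛) - 6 = 61/4 - 6 = 37/4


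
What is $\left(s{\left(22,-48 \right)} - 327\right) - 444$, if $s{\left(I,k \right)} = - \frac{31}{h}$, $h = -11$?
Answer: $- \frac{8450}{11} \approx -768.18$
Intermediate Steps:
$s{\left(I,k \right)} = \frac{31}{11}$ ($s{\left(I,k \right)} = - \frac{31}{-11} = \left(-31\right) \left(- \frac{1}{11}\right) = \frac{31}{11}$)
$\left(s{\left(22,-48 \right)} - 327\right) - 444 = \left(\frac{31}{11} - 327\right) - 444 = - \frac{3566}{11} - 444 = - \frac{8450}{11}$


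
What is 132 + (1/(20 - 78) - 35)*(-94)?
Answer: 99285/29 ≈ 3423.6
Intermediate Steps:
132 + (1/(20 - 78) - 35)*(-94) = 132 + (1/(-58) - 35)*(-94) = 132 + (-1/58 - 35)*(-94) = 132 - 2031/58*(-94) = 132 + 95457/29 = 99285/29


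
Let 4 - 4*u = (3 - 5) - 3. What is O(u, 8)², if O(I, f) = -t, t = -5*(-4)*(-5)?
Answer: 10000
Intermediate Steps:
u = 9/4 (u = 1 - ((3 - 5) - 3)/4 = 1 - (-2 - 3)/4 = 1 - ¼*(-5) = 1 + 5/4 = 9/4 ≈ 2.2500)
t = -100 (t = 20*(-5) = -100)
O(I, f) = 100 (O(I, f) = -1*(-100) = 100)
O(u, 8)² = 100² = 10000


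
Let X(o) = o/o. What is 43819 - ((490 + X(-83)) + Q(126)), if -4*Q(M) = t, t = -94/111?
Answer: 9618769/222 ≈ 43328.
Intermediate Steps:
X(o) = 1
t = -94/111 (t = -94*1/111 = -94/111 ≈ -0.84685)
Q(M) = 47/222 (Q(M) = -¼*(-94/111) = 47/222)
43819 - ((490 + X(-83)) + Q(126)) = 43819 - ((490 + 1) + 47/222) = 43819 - (491 + 47/222) = 43819 - 1*109049/222 = 43819 - 109049/222 = 9618769/222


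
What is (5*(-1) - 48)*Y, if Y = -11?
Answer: 583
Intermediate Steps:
(5*(-1) - 48)*Y = (5*(-1) - 48)*(-11) = (-5 - 48)*(-11) = -53*(-11) = 583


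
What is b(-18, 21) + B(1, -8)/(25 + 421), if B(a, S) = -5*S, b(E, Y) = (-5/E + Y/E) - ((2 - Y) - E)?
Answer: 403/2007 ≈ 0.20080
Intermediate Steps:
b(E, Y) = -2 + E + Y - 5/E + Y/E (b(E, Y) = (-5/E + Y/E) - (2 - E - Y) = (-5/E + Y/E) + (-2 + E + Y) = -2 + E + Y - 5/E + Y/E)
b(-18, 21) + B(1, -8)/(25 + 421) = (-5 + 21 - 18*(-2 - 18 + 21))/(-18) + (-5*(-8))/(25 + 421) = -(-5 + 21 - 18*1)/18 + 40/446 = -(-5 + 21 - 18)/18 + (1/446)*40 = -1/18*(-2) + 20/223 = 1/9 + 20/223 = 403/2007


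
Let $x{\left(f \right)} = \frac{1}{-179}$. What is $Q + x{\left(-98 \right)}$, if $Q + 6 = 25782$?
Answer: $\frac{4613903}{179} \approx 25776.0$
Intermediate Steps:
$x{\left(f \right)} = - \frac{1}{179}$
$Q = 25776$ ($Q = -6 + 25782 = 25776$)
$Q + x{\left(-98 \right)} = 25776 - \frac{1}{179} = \frac{4613903}{179}$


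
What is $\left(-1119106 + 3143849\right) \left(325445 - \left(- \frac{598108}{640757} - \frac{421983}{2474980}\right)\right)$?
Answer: $\frac{1044994575678375318850553}{1585860759860} \approx 6.5895 \cdot 10^{11}$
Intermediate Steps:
$\left(-1119106 + 3143849\right) \left(325445 - \left(- \frac{598108}{640757} - \frac{421983}{2474980}\right)\right) = 2024743 \left(325445 - - \frac{1750693898971}{1585860759860}\right) = 2024743 \left(325445 + \left(\frac{421983}{2474980} + \frac{598108}{640757}\right)\right) = 2024743 \left(325445 + \frac{1750693898971}{1585860759860}\right) = 2024743 \cdot \frac{516112205686536671}{1585860759860} = \frac{1044994575678375318850553}{1585860759860}$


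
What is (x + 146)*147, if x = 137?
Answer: 41601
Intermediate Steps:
(x + 146)*147 = (137 + 146)*147 = 283*147 = 41601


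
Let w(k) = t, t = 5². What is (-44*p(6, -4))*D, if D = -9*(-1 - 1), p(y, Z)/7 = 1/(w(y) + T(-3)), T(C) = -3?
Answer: -252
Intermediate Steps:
t = 25
w(k) = 25
p(y, Z) = 7/22 (p(y, Z) = 7/(25 - 3) = 7/22)
D = 18 (D = -9*(-2) = 18)
(-44*p(6, -4))*D = -44*7/22*18 = -14*18 = -252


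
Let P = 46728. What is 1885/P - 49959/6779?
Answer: -2321705737/316769112 ≈ -7.3293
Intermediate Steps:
1885/P - 49959/6779 = 1885/46728 - 49959/6779 = -2321705737/316769112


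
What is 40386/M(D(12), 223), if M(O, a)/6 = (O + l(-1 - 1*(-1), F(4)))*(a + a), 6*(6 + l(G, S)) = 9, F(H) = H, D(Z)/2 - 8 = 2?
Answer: 6731/6913 ≈ 0.97367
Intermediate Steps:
D(Z) = 20 (D(Z) = 16 + 2*2 = 16 + 4 = 20)
l(G, S) = -9/2 (l(G, S) = -6 + (⅙)*9 = -6 + 3/2 = -9/2)
M(O, a) = 12*a*(-9/2 + O) (M(O, a) = 6*((O - 9/2)*(a + a)) = 6*((-9/2 + O)*(2*a)) = 6*(2*a*(-9/2 + O)) = 12*a*(-9/2 + O))
40386/M(D(12), 223) = 40386/((6*223*(-9 + 2*20))) = 40386/((6*223*(-9 + 40))) = 40386/((6*223*31)) = 40386/41478 = 40386*(1/41478) = 6731/6913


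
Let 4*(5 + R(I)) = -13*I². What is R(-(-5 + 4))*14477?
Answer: -477741/4 ≈ -1.1944e+5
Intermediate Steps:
R(I) = -5 - 13*I²/4 (R(I) = -5 + (-13*I²)/4 = -5 - 13*I²/4)
R(-(-5 + 4))*14477 = (-5 - 13*(-5 + 4)²/4)*14477 = (-5 - 13*(-1*(-1))²/4)*14477 = (-5 - 13/4*1²)*14477 = (-5 - 13/4*1)*14477 = (-5 - 13/4)*14477 = -33/4*14477 = -477741/4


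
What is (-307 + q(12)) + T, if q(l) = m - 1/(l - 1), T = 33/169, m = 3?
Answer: -564942/1859 ≈ -303.90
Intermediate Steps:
T = 33/169 (T = 33*(1/169) = 33/169 ≈ 0.19527)
q(l) = 3 - 1/(-1 + l) (q(l) = 3 - 1/(l - 1) = 3 - 1/(-1 + l))
(-307 + q(12)) + T = (-307 + (-4 + 3*12)/(-1 + 12)) + 33/169 = (-307 + (-4 + 36)/11) + 33/169 = (-307 + (1/11)*32) + 33/169 = (-307 + 32/11) + 33/169 = -3345/11 + 33/169 = -564942/1859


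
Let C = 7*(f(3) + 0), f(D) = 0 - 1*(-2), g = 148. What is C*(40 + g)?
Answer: 2632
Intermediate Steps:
f(D) = 2 (f(D) = 0 + 2 = 2)
C = 14 (C = 7*(2 + 0) = 7*2 = 14)
C*(40 + g) = 14*(40 + 148) = 14*188 = 2632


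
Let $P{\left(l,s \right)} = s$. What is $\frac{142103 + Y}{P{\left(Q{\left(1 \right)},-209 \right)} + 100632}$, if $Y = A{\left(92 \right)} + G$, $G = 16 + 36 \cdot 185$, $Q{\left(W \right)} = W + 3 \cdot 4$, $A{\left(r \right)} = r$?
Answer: $\frac{148871}{100423} \approx 1.4824$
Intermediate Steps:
$Q{\left(W \right)} = 12 + W$ ($Q{\left(W \right)} = W + 12 = 12 + W$)
$G = 6676$ ($G = 16 + 6660 = 6676$)
$Y = 6768$ ($Y = 92 + 6676 = 6768$)
$\frac{142103 + Y}{P{\left(Q{\left(1 \right)},-209 \right)} + 100632} = \frac{142103 + 6768}{-209 + 100632} = \frac{148871}{100423}$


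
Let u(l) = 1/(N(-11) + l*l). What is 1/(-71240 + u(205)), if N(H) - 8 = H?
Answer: -42022/2993647279 ≈ -1.4037e-5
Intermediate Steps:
N(H) = 8 + H
u(l) = 1/(-3 + l**2) (u(l) = 1/((8 - 11) + l*l) = 1/(-3 + l**2))
1/(-71240 + u(205)) = 1/(-71240 + 1/(-3 + 205**2)) = 1/(-71240 + 1/(-3 + 42025)) = 1/(-71240 + 1/42022) = 1/(-2993647279/42022) = -42022/2993647279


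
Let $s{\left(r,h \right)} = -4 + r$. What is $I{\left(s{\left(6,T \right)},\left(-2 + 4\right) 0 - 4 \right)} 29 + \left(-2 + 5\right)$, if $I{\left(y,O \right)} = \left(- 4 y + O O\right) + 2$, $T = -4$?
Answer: $293$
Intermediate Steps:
$I{\left(y,O \right)} = 2 + O^{2} - 4 y$ ($I{\left(y,O \right)} = \left(- 4 y + O^{2}\right) + 2 = \left(O^{2} - 4 y\right) + 2 = 2 + O^{2} - 4 y$)
$I{\left(s{\left(6,T \right)},\left(-2 + 4\right) 0 - 4 \right)} 29 + \left(-2 + 5\right) = \left(2 + \left(\left(-2 + 4\right) 0 - 4\right)^{2} - 4 \left(-4 + 6\right)\right) 29 + \left(-2 + 5\right) = \left(2 + \left(2 \cdot 0 - 4\right)^{2} - 8\right) 29 + 3 = \left(2 + \left(0 - 4\right)^{2} - 8\right) 29 + 3 = \left(2 + \left(-4\right)^{2} - 8\right) 29 + 3 = \left(2 + 16 - 8\right) 29 + 3 = 10 \cdot 29 + 3 = 290 + 3 = 293$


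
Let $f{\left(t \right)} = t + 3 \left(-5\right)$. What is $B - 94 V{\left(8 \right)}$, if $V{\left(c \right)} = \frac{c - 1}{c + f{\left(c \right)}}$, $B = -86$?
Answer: $-744$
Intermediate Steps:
$f{\left(t \right)} = -15 + t$ ($f{\left(t \right)} = t - 15 = -15 + t$)
$V{\left(c \right)} = \frac{-1 + c}{-15 + 2 c}$ ($V{\left(c \right)} = \frac{c - 1}{c + \left(-15 + c\right)} = \frac{-1 + c}{-15 + 2 c}$)
$B - 94 V{\left(8 \right)} = -86 - 94 \frac{-1 + 8}{-15 + 2 \cdot 8} = -86 - 94 \frac{1}{-15 + 16} \cdot 7 = -86 - 94 \cdot 1^{-1} \cdot 7 = -86 - 94 \cdot 1 \cdot 7 = -86 - 658 = -744$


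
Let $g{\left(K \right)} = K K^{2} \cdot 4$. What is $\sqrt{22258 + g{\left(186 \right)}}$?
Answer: $19 \sqrt{71362} \approx 5075.6$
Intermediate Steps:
$g{\left(K \right)} = 4 K^{3}$ ($g{\left(K \right)} = K^{3} \cdot 4 = 4 K^{3}$)
$\sqrt{22258 + g{\left(186 \right)}} = \sqrt{22258 + 4 \cdot 186^{3}} = \sqrt{22258 + 4 \cdot 6434856} = \sqrt{22258 + 25739424} = \sqrt{25761682} = 19 \sqrt{71362}$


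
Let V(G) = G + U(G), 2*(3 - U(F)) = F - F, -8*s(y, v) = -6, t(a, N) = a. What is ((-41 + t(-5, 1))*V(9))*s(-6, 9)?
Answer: -414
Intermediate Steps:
s(y, v) = 3/4 (s(y, v) = -1/8*(-6) = 3/4)
U(F) = 3 (U(F) = 3 - (F - F)/2 = 3 - 1/2*0 = 3 + 0 = 3)
V(G) = 3 + G (V(G) = G + 3 = 3 + G)
((-41 + t(-5, 1))*V(9))*s(-6, 9) = ((-41 - 5)*(3 + 9))*(3/4) = -46*12*(3/4) = -552*3/4 = -414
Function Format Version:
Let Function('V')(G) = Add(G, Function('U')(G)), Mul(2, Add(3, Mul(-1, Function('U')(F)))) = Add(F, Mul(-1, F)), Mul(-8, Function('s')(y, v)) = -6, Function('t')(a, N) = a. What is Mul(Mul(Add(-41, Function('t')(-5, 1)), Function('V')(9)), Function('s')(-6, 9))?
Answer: -414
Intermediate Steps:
Function('s')(y, v) = Rational(3, 4) (Function('s')(y, v) = Mul(Rational(-1, 8), -6) = Rational(3, 4))
Function('U')(F) = 3 (Function('U')(F) = Add(3, Mul(Rational(-1, 2), Add(F, Mul(-1, F)))) = Add(3, Mul(Rational(-1, 2), 0)) = Add(3, 0) = 3)
Function('V')(G) = Add(3, G) (Function('V')(G) = Add(G, 3) = Add(3, G))
Mul(Mul(Add(-41, Function('t')(-5, 1)), Function('V')(9)), Function('s')(-6, 9)) = Mul(Mul(Add(-41, -5), Add(3, 9)), Rational(3, 4)) = Mul(Mul(-46, 12), Rational(3, 4)) = Mul(-552, Rational(3, 4)) = -414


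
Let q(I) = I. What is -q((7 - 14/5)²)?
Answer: -441/25 ≈ -17.640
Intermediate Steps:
-q((7 - 14/5)²) = -(7 - 14/5)² = -(21/5)² = -1*441/25 = -441/25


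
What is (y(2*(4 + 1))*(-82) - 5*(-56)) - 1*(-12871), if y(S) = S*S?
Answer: 4951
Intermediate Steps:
y(S) = S**2
(y(2*(4 + 1))*(-82) - 5*(-56)) - 1*(-12871) = ((2*(4 + 1))**2*(-82) - 5*(-56)) - 1*(-12871) = ((2*5)**2*(-82) + 280) + 12871 = (10**2*(-82) + 280) + 12871 = (100*(-82) + 280) + 12871 = (-8200 + 280) + 12871 = -7920 + 12871 = 4951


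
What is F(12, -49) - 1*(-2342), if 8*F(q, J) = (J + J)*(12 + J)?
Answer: 11181/4 ≈ 2795.3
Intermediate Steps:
F(q, J) = J*(12 + J)/4 (F(q, J) = ((J + J)*(12 + J))/8 = ((2*J)*(12 + J))/8 = (2*J*(12 + J))/8 = J*(12 + J)/4)
F(12, -49) - 1*(-2342) = (1/4)*(-49)*(12 - 49) - 1*(-2342) = (1/4)*(-49)*(-37) + 2342 = 1813/4 + 2342 = 11181/4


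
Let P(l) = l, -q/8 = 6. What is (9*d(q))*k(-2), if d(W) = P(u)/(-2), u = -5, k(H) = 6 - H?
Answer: 180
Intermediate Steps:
q = -48 (q = -8*6 = -48)
d(W) = 5/2 (d(W) = -5/(-2) = -5*(-½) = 5/2)
(9*d(q))*k(-2) = (9*(5/2))*(6 - 1*(-2)) = 45*(6 + 2)/2 = (45/2)*8 = 180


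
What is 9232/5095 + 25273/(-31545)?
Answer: 32491501/32144355 ≈ 1.0108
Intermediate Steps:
9232/5095 + 25273/(-31545) = 9232*(1/5095) + 25273*(-1/31545) = 9232/5095 - 25273/31545 = 32491501/32144355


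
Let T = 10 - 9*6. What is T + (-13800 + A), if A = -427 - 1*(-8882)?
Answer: -5389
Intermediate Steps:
T = -44 (T = 10 - 54 = -44)
A = 8455 (A = -427 + 8882 = 8455)
T + (-13800 + A) = -44 + (-13800 + 8455) = -44 - 5345 = -5389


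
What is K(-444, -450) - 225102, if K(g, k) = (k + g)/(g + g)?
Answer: -33314947/148 ≈ -2.2510e+5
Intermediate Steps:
K(g, k) = (g + k)/(2*g) (K(g, k) = (g + k)/((2*g)) = (g + k)*(1/(2*g)) = (g + k)/(2*g))
K(-444, -450) - 225102 = (1/2)*(-444 - 450)/(-444) - 225102 = (1/2)*(-1/444)*(-894) - 225102 = 149/148 - 225102 = -33314947/148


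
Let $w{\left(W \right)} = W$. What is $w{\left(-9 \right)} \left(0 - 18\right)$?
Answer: $162$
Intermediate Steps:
$w{\left(-9 \right)} \left(0 - 18\right) = - 9 \left(0 - 18\right) = \left(-9\right) \left(-18\right) = 162$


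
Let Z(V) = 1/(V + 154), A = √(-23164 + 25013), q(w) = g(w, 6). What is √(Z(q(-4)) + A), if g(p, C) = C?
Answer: √68810/40 ≈ 6.5579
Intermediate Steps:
q(w) = 6
A = 43 (A = √1849 = 43)
Z(V) = 1/(154 + V)
√(Z(q(-4)) + A) = √(1/(154 + 6) + 43) = √(1/160 + 43) = √(6881/160) = √68810/40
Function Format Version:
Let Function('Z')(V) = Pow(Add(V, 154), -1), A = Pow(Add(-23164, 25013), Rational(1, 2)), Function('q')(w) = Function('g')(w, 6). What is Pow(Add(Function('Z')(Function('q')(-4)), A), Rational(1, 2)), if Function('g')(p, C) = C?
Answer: Mul(Rational(1, 40), Pow(68810, Rational(1, 2))) ≈ 6.5579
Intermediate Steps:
Function('q')(w) = 6
A = 43 (A = Pow(1849, Rational(1, 2)) = 43)
Function('Z')(V) = Pow(Add(154, V), -1)
Pow(Add(Function('Z')(Function('q')(-4)), A), Rational(1, 2)) = Pow(Add(Pow(Add(154, 6), -1), 43), Rational(1, 2)) = Pow(Add(Pow(160, -1), 43), Rational(1, 2)) = Pow(Add(Rational(1, 160), 43), Rational(1, 2)) = Pow(Rational(6881, 160), Rational(1, 2)) = Mul(Rational(1, 40), Pow(68810, Rational(1, 2)))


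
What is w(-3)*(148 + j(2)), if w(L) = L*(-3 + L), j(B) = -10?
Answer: 2484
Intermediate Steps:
w(-3)*(148 + j(2)) = (-3*(-3 - 3))*(148 - 10) = -3*(-6)*138 = 18*138 = 2484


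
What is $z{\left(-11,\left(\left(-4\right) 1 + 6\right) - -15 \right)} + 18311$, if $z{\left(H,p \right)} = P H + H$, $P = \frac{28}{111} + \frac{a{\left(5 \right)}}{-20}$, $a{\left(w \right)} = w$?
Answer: $\frac{8125189}{444} \approx 18300.0$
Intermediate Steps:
$P = \frac{1}{444}$ ($P = \frac{28}{111} + \frac{5}{-20} = 28 \cdot \frac{1}{111} + 5 \left(- \frac{1}{20}\right) = \frac{28}{111} - \frac{1}{4} = \frac{1}{444} \approx 0.0022523$)
$z{\left(H,p \right)} = \frac{445 H}{444}$ ($z{\left(H,p \right)} = \frac{H}{444} + H = \frac{445 H}{444}$)
$z{\left(-11,\left(\left(-4\right) 1 + 6\right) - -15 \right)} + 18311 = \frac{445}{444} \left(-11\right) + 18311 = - \frac{4895}{444} + 18311 = \frac{8125189}{444}$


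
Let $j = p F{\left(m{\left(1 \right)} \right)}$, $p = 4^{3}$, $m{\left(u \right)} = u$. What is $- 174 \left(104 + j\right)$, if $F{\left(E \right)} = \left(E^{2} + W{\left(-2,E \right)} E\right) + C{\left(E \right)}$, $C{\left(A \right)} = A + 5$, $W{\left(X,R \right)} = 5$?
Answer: $-151728$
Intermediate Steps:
$p = 64$
$C{\left(A \right)} = 5 + A$
$F{\left(E \right)} = 5 + E^{2} + 6 E$ ($F{\left(E \right)} = \left(E^{2} + 5 E\right) + \left(5 + E\right) = 5 + E^{2} + 6 E$)
$j = 768$ ($j = 64 \left(5 + 1^{2} + 6 \cdot 1\right) = 64 \left(5 + 1 + 6\right) = 64 \cdot 12 = 768$)
$- 174 \left(104 + j\right) = - 174 \left(104 + 768\right) = \left(-174\right) 872 = -151728$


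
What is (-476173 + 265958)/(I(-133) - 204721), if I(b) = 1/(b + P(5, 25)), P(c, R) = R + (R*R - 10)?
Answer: 106579005/103793546 ≈ 1.0268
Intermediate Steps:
P(c, R) = -10 + R + R² (P(c, R) = R + (R² - 10) = R + (-10 + R²) = -10 + R + R²)
I(b) = 1/(640 + b) (I(b) = 1/(b + (-10 + 25 + 25²)) = 1/(b + (-10 + 25 + 625)) = 1/(b + 640) = 1/(640 + b))
(-476173 + 265958)/(I(-133) - 204721) = (-476173 + 265958)/(1/(640 - 133) - 204721) = -210215/(1/507 - 204721) = -210215/(-103793546/507) = -210215*(-507/103793546) = 106579005/103793546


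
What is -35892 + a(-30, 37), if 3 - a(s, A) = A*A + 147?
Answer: -37405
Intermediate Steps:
a(s, A) = -144 - A² (a(s, A) = 3 - (A*A + 147) = 3 - (A² + 147) = 3 - (147 + A²) = 3 + (-147 - A²) = -144 - A²)
-35892 + a(-30, 37) = -35892 + (-144 - 1*37²) = -35892 + (-144 - 1*1369) = -35892 + (-144 - 1369) = -35892 - 1513 = -37405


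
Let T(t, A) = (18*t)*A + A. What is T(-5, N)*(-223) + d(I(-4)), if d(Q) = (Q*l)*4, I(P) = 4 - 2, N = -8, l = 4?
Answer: -158744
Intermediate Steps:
I(P) = 2
T(t, A) = A + 18*A*t (T(t, A) = 18*A*t + A = A + 18*A*t)
d(Q) = 16*Q (d(Q) = (Q*4)*4 = (4*Q)*4 = 16*Q)
T(-5, N)*(-223) + d(I(-4)) = -8*(1 + 18*(-5))*(-223) + 16*2 = -8*(1 - 90)*(-223) + 32 = -8*(-89)*(-223) + 32 = 712*(-223) + 32 = -158776 + 32 = -158744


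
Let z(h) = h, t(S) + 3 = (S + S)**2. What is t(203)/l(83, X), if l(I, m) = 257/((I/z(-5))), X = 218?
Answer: -13681139/1285 ≈ -10647.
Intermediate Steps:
t(S) = -3 + 4*S**2 (t(S) = -3 + (S + S)**2 = -3 + (2*S)**2 = -3 + 4*S**2)
l(I, m) = -1285/I (l(I, m) = 257/((I/(-5))) = 257/((I*(-1/5))) = 257/((-I/5)) = 257*(-5/I) = -1285/I)
t(203)/l(83, X) = (-3 + 4*203**2)/((-1285/83)) = (-3 + 4*41209)/((-1285*1/83)) = (-3 + 164836)/(-1285/83) = 164833*(-83/1285) = -13681139/1285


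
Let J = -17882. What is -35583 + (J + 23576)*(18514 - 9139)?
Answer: 53345667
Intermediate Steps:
-35583 + (J + 23576)*(18514 - 9139) = -35583 + (-17882 + 23576)*(18514 - 9139) = -35583 + 5694*9375 = -35583 + 53381250 = 53345667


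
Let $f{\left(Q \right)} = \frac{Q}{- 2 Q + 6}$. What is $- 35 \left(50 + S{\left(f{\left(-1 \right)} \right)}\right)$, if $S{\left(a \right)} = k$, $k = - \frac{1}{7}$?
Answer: $-1745$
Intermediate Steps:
$f{\left(Q \right)} = \frac{Q}{6 - 2 Q}$
$k = - \frac{1}{7}$ ($k = \left(-1\right) \frac{1}{7} = - \frac{1}{7} \approx -0.14286$)
$S{\left(a \right)} = - \frac{1}{7}$
$- 35 \left(50 + S{\left(f{\left(-1 \right)} \right)}\right) = - 35 \left(50 - \frac{1}{7}\right) = \left(-35\right) \frac{349}{7} = -1745$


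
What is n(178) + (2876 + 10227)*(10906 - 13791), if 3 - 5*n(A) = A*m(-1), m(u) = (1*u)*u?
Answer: -37802190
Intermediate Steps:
m(u) = u² (m(u) = u*u = u²)
n(A) = ⅗ - A/5 (n(A) = ⅗ - A*(-1)²/5 = ⅗ - A/5)
n(178) + (2876 + 10227)*(10906 - 13791) = (⅗ - ⅕*178) + (2876 + 10227)*(10906 - 13791) = (⅗ - 178/5) + 13103*(-2885) = -35 - 37802155 = -37802190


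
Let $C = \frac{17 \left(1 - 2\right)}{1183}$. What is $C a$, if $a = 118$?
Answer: $- \frac{2006}{1183} \approx -1.6957$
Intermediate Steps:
$C = - \frac{17}{1183}$ ($C = 17 \left(-1\right) \frac{1}{1183} = \left(-17\right) \frac{1}{1183} = - \frac{17}{1183} \approx -0.01437$)
$C a = \left(- \frac{17}{1183}\right) 118 = - \frac{2006}{1183}$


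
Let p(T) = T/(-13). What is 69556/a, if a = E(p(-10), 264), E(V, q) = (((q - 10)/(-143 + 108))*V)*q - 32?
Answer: -1582399/34256 ≈ -46.193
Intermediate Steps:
p(T) = -T/13 (p(T) = T*(-1/13) = -T/13)
E(V, q) = -32 + V*q*(2/7 - q/35) (E(V, q) = (((-10 + q)/(-35))*V)*q - 32 = (((-10 + q)*(-1/35))*V)*q - 32 = ((2/7 - q/35)*V)*q - 32 = (V*(2/7 - q/35))*q - 32 = V*q*(2/7 - q/35) - 32 = -32 + V*q*(2/7 - q/35))
a = -137024/91 (a = -32 - 1/35*(-1/13*(-10))*264² + (2/7)*(-1/13*(-10))*264 = -32 - 1/35*10/13*69696 + (2/7)*(10/13)*264 = -32 - 139392/91 + 5280/91 = -137024/91 ≈ -1505.8)
69556/a = 69556/(-137024/91) = 69556*(-91/137024) = -1582399/34256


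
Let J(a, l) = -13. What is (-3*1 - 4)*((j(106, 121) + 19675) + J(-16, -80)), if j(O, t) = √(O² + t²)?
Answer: -137634 - 7*√25877 ≈ -1.3876e+5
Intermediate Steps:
(-3*1 - 4)*((j(106, 121) + 19675) + J(-16, -80)) = (-3*1 - 4)*((√(106² + 121²) + 19675) - 13) = (-3 - 4)*((√(11236 + 14641) + 19675) - 13) = -7*((√25877 + 19675) - 13) = -7*((19675 + √25877) - 13) = -7*(19662 + √25877) = -137634 - 7*√25877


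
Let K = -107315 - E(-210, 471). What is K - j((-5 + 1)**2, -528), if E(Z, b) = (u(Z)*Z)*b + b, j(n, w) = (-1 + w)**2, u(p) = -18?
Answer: -2168007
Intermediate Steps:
E(Z, b) = b - 18*Z*b (E(Z, b) = (-18*Z)*b + b = -18*Z*b + b = b - 18*Z*b)
K = -1888166 (K = -107315 - 471*(1 - 18*(-210)) = -107315 - 471*(1 + 3780) = -107315 - 471*3781 = -107315 - 1*1780851 = -107315 - 1780851 = -1888166)
K - j((-5 + 1)**2, -528) = -1888166 - (-1 - 528)**2 = -1888166 - 1*(-529)**2 = -1888166 - 1*279841 = -1888166 - 279841 = -2168007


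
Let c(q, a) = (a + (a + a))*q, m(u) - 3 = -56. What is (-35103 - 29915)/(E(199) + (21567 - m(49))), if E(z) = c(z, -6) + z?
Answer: -65018/18237 ≈ -3.5652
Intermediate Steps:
m(u) = -53 (m(u) = 3 - 56 = -53)
c(q, a) = 3*a*q (c(q, a) = (a + 2*a)*q = (3*a)*q = 3*a*q)
E(z) = -17*z (E(z) = 3*(-6)*z + z = -18*z + z = -17*z)
(-35103 - 29915)/(E(199) + (21567 - m(49))) = (-35103 - 29915)/(-17*199 + (21567 - 1*(-53))) = -65018/(-3383 + (21567 + 53)) = -65018/(-3383 + 21620) = -65018/18237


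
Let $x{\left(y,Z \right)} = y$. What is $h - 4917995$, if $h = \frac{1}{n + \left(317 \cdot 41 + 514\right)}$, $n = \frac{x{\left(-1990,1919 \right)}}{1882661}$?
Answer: $- \frac{125097222995921434}{25436630781} \approx -4.918 \cdot 10^{6}$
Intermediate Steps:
$n = - \frac{1990}{1882661} \approx -0.001057$
$h = \frac{1882661}{25436630781}$ ($h = \frac{1}{- \frac{1990}{1882661} + \left(317 \cdot 41 + 514\right)} = \frac{1}{- \frac{1990}{1882661} + \left(12997 + 514\right)} = \frac{1}{- \frac{1990}{1882661} + 13511} = \frac{1}{\frac{25436630781}{1882661}} = \frac{1882661}{25436630781} \approx 7.4014 \cdot 10^{-5}$)
$h - 4917995 = \frac{1882661}{25436630781} - 4917995 = - \frac{125097222995921434}{25436630781}$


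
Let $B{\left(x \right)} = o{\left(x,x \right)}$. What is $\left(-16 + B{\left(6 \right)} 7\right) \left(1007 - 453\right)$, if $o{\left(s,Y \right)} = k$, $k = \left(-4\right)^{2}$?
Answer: $53184$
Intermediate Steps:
$k = 16$
$o{\left(s,Y \right)} = 16$
$B{\left(x \right)} = 16$
$\left(-16 + B{\left(6 \right)} 7\right) \left(1007 - 453\right) = \left(-16 + 16 \cdot 7\right) \left(1007 - 453\right) = \left(-16 + 112\right) 554 = 96 \cdot 554 = 53184$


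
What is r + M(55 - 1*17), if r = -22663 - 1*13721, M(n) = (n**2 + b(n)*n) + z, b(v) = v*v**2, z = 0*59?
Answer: 2050196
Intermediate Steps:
z = 0
b(v) = v**3
M(n) = n**2 + n**4 (M(n) = (n**2 + n**3*n) + 0 = (n**2 + n**4) + 0 = n**2 + n**4)
r = -36384 (r = -22663 - 13721 = -36384)
r + M(55 - 1*17) = -36384 + ((55 - 1*17)**2 + (55 - 1*17)**4) = -36384 + ((55 - 17)**2 + (55 - 17)**4) = -36384 + (38**2 + 38**4) = -36384 + (1444 + 2085136) = -36384 + 2086580 = 2050196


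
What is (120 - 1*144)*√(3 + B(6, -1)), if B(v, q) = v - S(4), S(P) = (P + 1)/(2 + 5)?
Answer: -24*√406/7 ≈ -69.084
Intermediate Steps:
S(P) = ⅐ + P/7 (S(P) = (1 + P)/7 = (1 + P)*(⅐) = ⅐ + P/7)
B(v, q) = -5/7 + v (B(v, q) = v - (⅐ + (⅐)*4) = v - (⅐ + 4/7) = v - 1*5/7 = v - 5/7 = -5/7 + v)
(120 - 1*144)*√(3 + B(6, -1)) = (120 - 1*144)*√(3 + (-5/7 + 6)) = (120 - 144)*√(3 + 37/7) = -24*√406/7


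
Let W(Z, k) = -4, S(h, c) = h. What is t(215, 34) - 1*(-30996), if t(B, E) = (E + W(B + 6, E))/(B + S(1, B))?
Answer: 1115861/36 ≈ 30996.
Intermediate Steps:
t(B, E) = (-4 + E)/(1 + B) (t(B, E) = (E - 4)/(B + 1) = (-4 + E)/(1 + B))
t(215, 34) - 1*(-30996) = (-4 + 34)/(1 + 215) - 1*(-30996) = 30/216 + 30996 = (1/216)*30 + 30996 = 5/36 + 30996 = 1115861/36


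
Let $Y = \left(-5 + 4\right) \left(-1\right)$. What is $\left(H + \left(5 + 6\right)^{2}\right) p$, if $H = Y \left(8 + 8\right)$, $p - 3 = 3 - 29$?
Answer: $-3151$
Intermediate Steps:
$Y = 1$ ($Y = \left(-1\right) \left(-1\right) = 1$)
$p = -23$ ($p = 3 + \left(3 - 29\right) = 3 - 26 = -23$)
$H = 16$ ($H = 1 \left(8 + 8\right) = 1 \cdot 16 = 16$)
$\left(H + \left(5 + 6\right)^{2}\right) p = \left(16 + \left(5 + 6\right)^{2}\right) \left(-23\right) = \left(16 + 11^{2}\right) \left(-23\right) = \left(16 + 121\right) \left(-23\right) = 137 \left(-23\right) = -3151$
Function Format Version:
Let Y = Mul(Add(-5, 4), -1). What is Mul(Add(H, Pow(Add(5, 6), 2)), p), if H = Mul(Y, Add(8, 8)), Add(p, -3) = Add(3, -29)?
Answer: -3151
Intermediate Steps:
Y = 1 (Y = Mul(-1, -1) = 1)
p = -23 (p = Add(3, Add(3, -29)) = Add(3, -26) = -23)
H = 16 (H = Mul(1, Add(8, 8)) = Mul(1, 16) = 16)
Mul(Add(H, Pow(Add(5, 6), 2)), p) = Mul(Add(16, Pow(Add(5, 6), 2)), -23) = Mul(Add(16, Pow(11, 2)), -23) = Mul(Add(16, 121), -23) = Mul(137, -23) = -3151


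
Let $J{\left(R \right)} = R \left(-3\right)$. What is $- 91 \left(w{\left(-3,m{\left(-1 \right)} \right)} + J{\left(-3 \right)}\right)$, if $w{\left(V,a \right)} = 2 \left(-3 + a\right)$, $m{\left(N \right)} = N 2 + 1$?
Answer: $-91$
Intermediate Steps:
$J{\left(R \right)} = - 3 R$
$m{\left(N \right)} = 1 + 2 N$ ($m{\left(N \right)} = 2 N + 1 = 1 + 2 N$)
$w{\left(V,a \right)} = -6 + 2 a$
$- 91 \left(w{\left(-3,m{\left(-1 \right)} \right)} + J{\left(-3 \right)}\right) = - 91 \left(\left(-6 + 2 \left(1 + 2 \left(-1\right)\right)\right) - -9\right) = - 91 \left(\left(-6 + 2 \left(1 - 2\right)\right) + 9\right) = - 91 \left(\left(-6 + 2 \left(-1\right)\right) + 9\right) = - 91 \left(\left(-6 - 2\right) + 9\right) = - 91 \left(-8 + 9\right) = \left(-91\right) 1 = -91$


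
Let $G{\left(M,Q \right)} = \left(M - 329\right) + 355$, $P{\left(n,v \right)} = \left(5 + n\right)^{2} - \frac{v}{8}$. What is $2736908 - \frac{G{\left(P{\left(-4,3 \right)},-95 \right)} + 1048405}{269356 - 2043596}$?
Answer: $\frac{38847461586813}{14193920} \approx 2.7369 \cdot 10^{6}$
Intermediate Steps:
$P{\left(n,v \right)} = \left(5 + n\right)^{2} - \frac{v}{8}$ ($P{\left(n,v \right)} = \left(5 + n\right)^{2} - v \frac{1}{8} = \left(5 + n\right)^{2} - \frac{v}{8}$)
$G{\left(M,Q \right)} = 26 + M$ ($G{\left(M,Q \right)} = \left(-329 + M\right) + 355 = 26 + M$)
$2736908 - \frac{G{\left(P{\left(-4,3 \right)},-95 \right)} + 1048405}{269356 - 2043596} = 2736908 - \frac{\left(26 + \left(\left(5 - 4\right)^{2} - \frac{3}{8}\right)\right) + 1048405}{269356 - 2043596} = 2736908 - \frac{\left(26 - \left(\frac{3}{8} - 1^{2}\right)\right) + 1048405}{269356 - 2043596} = 2736908 - \frac{\left(26 + \left(1 - \frac{3}{8}\right)\right) + 1048405}{-1774240} = 2736908 - \left(\left(26 + \frac{5}{8}\right) + 1048405\right) \left(- \frac{1}{1774240}\right) = 2736908 - \left(\frac{213}{8} + 1048405\right) \left(- \frac{1}{1774240}\right) = 2736908 - \frac{8387453}{8} \left(- \frac{1}{1774240}\right) = 2736908 - - \frac{8387453}{14193920} = 2736908 + \frac{8387453}{14193920} = \frac{38847461586813}{14193920}$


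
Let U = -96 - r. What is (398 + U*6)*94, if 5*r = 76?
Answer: -126524/5 ≈ -25305.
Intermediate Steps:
r = 76/5 (r = (⅕)*76 = 76/5 ≈ 15.200)
U = -556/5 (U = -96 - 1*76/5 = -96 - 76/5 = -556/5 ≈ -111.20)
(398 + U*6)*94 = (398 - 556/5*6)*94 = (398 - 3336/5)*94 = -1346/5*94 = -126524/5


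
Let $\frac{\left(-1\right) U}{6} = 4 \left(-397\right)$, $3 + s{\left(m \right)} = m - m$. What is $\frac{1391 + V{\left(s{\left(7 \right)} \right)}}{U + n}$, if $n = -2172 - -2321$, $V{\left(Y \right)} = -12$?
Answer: $\frac{1379}{9677} \approx 0.1425$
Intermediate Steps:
$s{\left(m \right)} = -3$ ($s{\left(m \right)} = -3 + \left(m - m\right) = -3 + 0 = -3$)
$U = 9528$ ($U = - 6 \cdot 4 \left(-397\right) = \left(-6\right) \left(-1588\right) = 9528$)
$n = 149$ ($n = -2172 + 2321 = 149$)
$\frac{1391 + V{\left(s{\left(7 \right)} \right)}}{U + n} = \frac{1391 - 12}{9528 + 149} = \frac{1379}{9677}$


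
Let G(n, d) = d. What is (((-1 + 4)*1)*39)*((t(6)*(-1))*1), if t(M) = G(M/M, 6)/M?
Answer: -117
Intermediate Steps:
t(M) = 6/M
(((-1 + 4)*1)*39)*((t(6)*(-1))*1) = (((-1 + 4)*1)*39)*(((6/6)*(-1))*1) = ((3*1)*39)*(((6*(⅙))*(-1))*1) = (3*39)*((1*(-1))*1) = 117*(-1*1) = 117*(-1) = -117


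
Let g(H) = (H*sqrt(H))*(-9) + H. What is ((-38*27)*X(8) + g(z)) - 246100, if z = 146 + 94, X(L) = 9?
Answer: -255094 - 8640*sqrt(15) ≈ -2.8856e+5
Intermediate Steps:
z = 240
g(H) = H - 9*H**(3/2) (g(H) = H**(3/2)*(-9) + H = -9*H**(3/2) + H = H - 9*H**(3/2))
((-38*27)*X(8) + g(z)) - 246100 = (-38*27*9 + (240 - 8640*sqrt(15))) - 246100 = (-1026*9 + (240 - 8640*sqrt(15))) - 246100 = (-9234 + (240 - 8640*sqrt(15))) - 246100 = (-8994 - 8640*sqrt(15)) - 246100 = -255094 - 8640*sqrt(15)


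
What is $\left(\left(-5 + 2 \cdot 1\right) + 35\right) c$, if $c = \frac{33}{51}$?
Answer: $\frac{352}{17} \approx 20.706$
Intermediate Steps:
$c = \frac{11}{17}$ ($c = 33 \cdot \frac{1}{51} = \frac{11}{17} \approx 0.64706$)
$\left(\left(-5 + 2 \cdot 1\right) + 35\right) c = \left(\left(-5 + 2 \cdot 1\right) + 35\right) \frac{11}{17} = \left(\left(-5 + 2\right) + 35\right) \frac{11}{17} = \left(-3 + 35\right) \frac{11}{17} = 32 \cdot \frac{11}{17} = \frac{352}{17}$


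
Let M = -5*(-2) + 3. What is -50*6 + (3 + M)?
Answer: -284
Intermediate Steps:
M = 13 (M = 10 + 3 = 13)
-50*6 + (3 + M) = -50*6 + (3 + 13) = -10*30 + 16 = -300 + 16 = -284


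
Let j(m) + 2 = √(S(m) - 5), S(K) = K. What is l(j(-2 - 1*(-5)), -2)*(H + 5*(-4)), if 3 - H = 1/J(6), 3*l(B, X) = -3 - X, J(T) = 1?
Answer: 6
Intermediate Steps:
j(m) = -2 + √(-5 + m) (j(m) = -2 + √(m - 5) = -2 + √(-5 + m))
l(B, X) = -1 - X/3 (l(B, X) = (-3 - X)/3 = -1 - X/3)
H = 2 (H = 3 - 1/1 = 3 - 1*1 = 3 - 1 = 2)
l(j(-2 - 1*(-5)), -2)*(H + 5*(-4)) = (-1 - ⅓*(-2))*(2 + 5*(-4)) = (-1 + ⅔)*(2 - 20) = -⅓*(-18) = 6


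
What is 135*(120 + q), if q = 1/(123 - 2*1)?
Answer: 1960335/121 ≈ 16201.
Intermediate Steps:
q = 1/121 (q = 1/(123 - 2) = 1/121 ≈ 0.0082645)
135*(120 + q) = 135*(120 + 1/121) = 135*(14521/121) = 1960335/121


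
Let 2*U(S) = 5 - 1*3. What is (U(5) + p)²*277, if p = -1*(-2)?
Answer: 2493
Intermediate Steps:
p = 2
U(S) = 1 (U(S) = (5 - 1*3)/2 = (5 - 3)/2 = (½)*2 = 1)
(U(5) + p)²*277 = (1 + 2)²*277 = 3²*277 = 9*277 = 2493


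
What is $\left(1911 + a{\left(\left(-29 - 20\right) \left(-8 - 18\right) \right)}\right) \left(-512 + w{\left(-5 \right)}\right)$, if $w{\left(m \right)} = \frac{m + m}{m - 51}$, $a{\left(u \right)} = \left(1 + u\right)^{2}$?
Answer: $- \frac{5831054604}{7} \approx -8.3301 \cdot 10^{8}$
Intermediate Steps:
$w{\left(m \right)} = \frac{2 m}{-51 + m}$
$\left(1911 + a{\left(\left(-29 - 20\right) \left(-8 - 18\right) \right)}\right) \left(-512 + w{\left(-5 \right)}\right) = \left(1911 + \left(1 + \left(-29 - 20\right) \left(-8 - 18\right)\right)^{2}\right) \left(-512 + 2 \left(-5\right) \frac{1}{-51 - 5}\right) = \left(1911 + \left(1 - -1274\right)^{2}\right) \left(-512 + 2 \left(-5\right) \frac{1}{-56}\right) = \left(1911 + \left(1 + 1274\right)^{2}\right) \left(-512 + 2 \left(-5\right) \left(- \frac{1}{56}\right)\right) = \left(1911 + 1275^{2}\right) \left(-512 + \frac{5}{28}\right) = \left(1911 + 1625625\right) \left(- \frac{14331}{28}\right) = 1627536 \left(- \frac{14331}{28}\right) = - \frac{5831054604}{7}$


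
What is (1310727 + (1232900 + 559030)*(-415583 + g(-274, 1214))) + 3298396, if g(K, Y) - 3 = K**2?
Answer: -610154723597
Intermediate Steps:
g(K, Y) = 3 + K**2
(1310727 + (1232900 + 559030)*(-415583 + g(-274, 1214))) + 3298396 = (1310727 + (1232900 + 559030)*(-415583 + (3 + (-274)**2))) + 3298396 = (1310727 + 1791930*(-415583 + (3 + 75076))) + 3298396 = (1310727 + 1791930*(-415583 + 75079)) + 3298396 = (1310727 + 1791930*(-340504)) + 3298396 = (1310727 - 610159332720) + 3298396 = -610158021993 + 3298396 = -610154723597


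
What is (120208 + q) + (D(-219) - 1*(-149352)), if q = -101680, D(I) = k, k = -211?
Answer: 167669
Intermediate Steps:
D(I) = -211
(120208 + q) + (D(-219) - 1*(-149352)) = (120208 - 101680) + (-211 - 1*(-149352)) = 18528 + (-211 + 149352) = 18528 + 149141 = 167669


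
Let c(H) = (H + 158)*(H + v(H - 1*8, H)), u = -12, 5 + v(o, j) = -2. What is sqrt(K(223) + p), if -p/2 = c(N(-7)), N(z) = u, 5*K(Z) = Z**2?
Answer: 7*sqrt(7905)/5 ≈ 124.47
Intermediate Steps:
v(o, j) = -7 (v(o, j) = -5 - 2 = -7)
K(Z) = Z**2/5
N(z) = -12
c(H) = (-7 + H)*(158 + H) (c(H) = (H + 158)*(H - 7) = (158 + H)*(-7 + H) = (-7 + H)*(158 + H))
p = 5548 (p = -2*(-1106 + (-12)**2 + 151*(-12)) = -2*(-1106 + 144 - 1812) = -2*(-2774) = 5548)
sqrt(K(223) + p) = sqrt((1/5)*223**2 + 5548) = sqrt((1/5)*49729 + 5548) = sqrt(49729/5 + 5548) = sqrt(77469/5) = 7*sqrt(7905)/5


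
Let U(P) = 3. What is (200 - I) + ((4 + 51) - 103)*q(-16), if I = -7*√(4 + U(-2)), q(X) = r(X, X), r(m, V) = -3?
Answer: 344 + 7*√7 ≈ 362.52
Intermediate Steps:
q(X) = -3
I = -7*√7 (I = -7*√(4 + 3) = -7*√7 ≈ -18.520)
(200 - I) + ((4 + 51) - 103)*q(-16) = (200 - (-7)*√7) + ((4 + 51) - 103)*(-3) = (200 + 7*√7) + (55 - 103)*(-3) = (200 + 7*√7) - 48*(-3) = (200 + 7*√7) + 144 = 344 + 7*√7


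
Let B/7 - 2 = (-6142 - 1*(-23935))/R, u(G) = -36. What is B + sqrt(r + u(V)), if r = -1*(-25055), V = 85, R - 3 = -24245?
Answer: 214837/24242 + sqrt(25019) ≈ 167.04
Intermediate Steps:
R = -24242 (R = 3 - 24245 = -24242)
r = 25055
B = 214837/24242 (B = 14 + 7*((-6142 - 1*(-23935))/(-24242)) = 14 + 7*((-6142 + 23935)*(-1/24242)) = 14 + 7*(17793*(-1/24242)) = 14 + 7*(-17793/24242) = 14 - 124551/24242 = 214837/24242 ≈ 8.8622)
B + sqrt(r + u(V)) = 214837/24242 + sqrt(25055 - 36) = 214837/24242 + sqrt(25019)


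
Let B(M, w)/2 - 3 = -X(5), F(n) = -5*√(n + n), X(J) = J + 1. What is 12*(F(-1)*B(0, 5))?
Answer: 360*I*√2 ≈ 509.12*I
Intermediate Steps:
X(J) = 1 + J
F(n) = -5*√2*√n
B(M, w) = -6 (B(M, w) = 6 + 2*(-(1 + 5)) = 6 + 2*(-1*6) = 6 + 2*(-6) = 6 - 12 = -6)
12*(F(-1)*B(0, 5)) = 12*(-5*√2*√(-1)*(-6)) = 12*(-5*√2*I*(-6)) = 12*(-5*I*√2*(-6)) = 12*(30*I*√2) = 360*I*√2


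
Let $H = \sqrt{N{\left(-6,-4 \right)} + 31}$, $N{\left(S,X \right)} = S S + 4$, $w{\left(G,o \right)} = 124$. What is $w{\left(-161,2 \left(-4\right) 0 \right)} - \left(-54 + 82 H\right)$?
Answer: $178 - 82 \sqrt{71} \approx -512.94$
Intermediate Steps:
$N{\left(S,X \right)} = 4 + S^{2}$ ($N{\left(S,X \right)} = S^{2} + 4 = 4 + S^{2}$)
$H = \sqrt{71}$ ($H = \sqrt{\left(4 + \left(-6\right)^{2}\right) + 31} = \sqrt{\left(4 + 36\right) + 31} = \sqrt{40 + 31} = \sqrt{71} \approx 8.4261$)
$w{\left(-161,2 \left(-4\right) 0 \right)} - \left(-54 + 82 H\right) = 124 - \left(-54 + 82 \sqrt{71}\right) = 124 + \left(54 - 82 \sqrt{71}\right) = 178 - 82 \sqrt{71}$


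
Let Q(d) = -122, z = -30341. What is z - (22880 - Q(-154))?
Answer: -53343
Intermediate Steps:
z - (22880 - Q(-154)) = -30341 - (22880 - 1*(-122)) = -30341 - (22880 + 122) = -30341 - 1*23002 = -30341 - 23002 = -53343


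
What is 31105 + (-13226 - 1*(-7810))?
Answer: 25689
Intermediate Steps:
31105 + (-13226 - 1*(-7810)) = 31105 + (-13226 + 7810) = 31105 - 5416 = 25689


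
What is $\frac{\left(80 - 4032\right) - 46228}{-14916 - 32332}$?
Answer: $\frac{12545}{11812} \approx 1.0621$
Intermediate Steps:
$\frac{\left(80 - 4032\right) - 46228}{-14916 - 32332} = \frac{\left(80 - 4032\right) - 46228}{-47248} = \left(-3952 - 46228\right) \left(- \frac{1}{47248}\right) = \left(-50180\right) \left(- \frac{1}{47248}\right) = \frac{12545}{11812}$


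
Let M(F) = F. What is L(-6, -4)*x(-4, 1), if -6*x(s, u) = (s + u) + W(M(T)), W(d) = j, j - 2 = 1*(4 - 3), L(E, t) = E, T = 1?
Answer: 0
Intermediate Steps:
j = 3 (j = 2 + 1*(4 - 3) = 2 + 1*1 = 2 + 1 = 3)
W(d) = 3
x(s, u) = -½ - s/6 - u/6 (x(s, u) = -((s + u) + 3)/6 = -(3 + s + u)/6 = -½ - s/6 - u/6)
L(-6, -4)*x(-4, 1) = -6*(-½ - ⅙*(-4) - ⅙*1) = -6*(-½ + ⅔ - ⅙) = -6*0 = 0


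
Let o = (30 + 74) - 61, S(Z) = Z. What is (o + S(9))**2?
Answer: 2704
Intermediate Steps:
o = 43 (o = 104 - 61 = 43)
(o + S(9))**2 = (43 + 9)**2 = 52**2 = 2704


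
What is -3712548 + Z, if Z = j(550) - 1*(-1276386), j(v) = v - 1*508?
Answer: -2436120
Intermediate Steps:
j(v) = -508 + v (j(v) = v - 508 = -508 + v)
Z = 1276428 (Z = (-508 + 550) - 1*(-1276386) = 42 + 1276386 = 1276428)
-3712548 + Z = -3712548 + 1276428 = -2436120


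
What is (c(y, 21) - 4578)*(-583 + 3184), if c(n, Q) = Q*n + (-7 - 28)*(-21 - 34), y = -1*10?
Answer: -7446663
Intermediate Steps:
y = -10
c(n, Q) = 1925 + Q*n (c(n, Q) = Q*n - 35*(-55) = Q*n + 1925 = 1925 + Q*n)
(c(y, 21) - 4578)*(-583 + 3184) = ((1925 + 21*(-10)) - 4578)*(-583 + 3184) = ((1925 - 210) - 4578)*2601 = (1715 - 4578)*2601 = -2863*2601 = -7446663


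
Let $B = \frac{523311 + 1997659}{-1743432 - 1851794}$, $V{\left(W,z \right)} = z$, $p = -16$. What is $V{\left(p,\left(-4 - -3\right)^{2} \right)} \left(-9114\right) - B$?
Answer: $- \frac{16382184397}{1797613} \approx -9113.3$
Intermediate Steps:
$B = - \frac{1260485}{1797613}$ ($B = \frac{2520970}{-3595226} = 2520970 \left(- \frac{1}{3595226}\right) = - \frac{1260485}{1797613} \approx -0.7012$)
$V{\left(p,\left(-4 - -3\right)^{2} \right)} \left(-9114\right) - B = \left(-4 - -3\right)^{2} \left(-9114\right) - - \frac{1260485}{1797613} = \left(-4 + 3\right)^{2} \left(-9114\right) + \frac{1260485}{1797613} = \left(-1\right)^{2} \left(-9114\right) + \frac{1260485}{1797613} = 1 \left(-9114\right) + \frac{1260485}{1797613} = -9114 + \frac{1260485}{1797613} = - \frac{16382184397}{1797613}$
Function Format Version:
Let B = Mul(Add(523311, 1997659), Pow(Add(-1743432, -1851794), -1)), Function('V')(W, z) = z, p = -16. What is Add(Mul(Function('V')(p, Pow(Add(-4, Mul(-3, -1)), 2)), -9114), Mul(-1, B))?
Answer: Rational(-16382184397, 1797613) ≈ -9113.3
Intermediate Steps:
B = Rational(-1260485, 1797613) (B = Mul(2520970, Pow(-3595226, -1)) = Mul(2520970, Rational(-1, 3595226)) = Rational(-1260485, 1797613) ≈ -0.70120)
Add(Mul(Function('V')(p, Pow(Add(-4, Mul(-3, -1)), 2)), -9114), Mul(-1, B)) = Add(Mul(Pow(Add(-4, Mul(-3, -1)), 2), -9114), Mul(-1, Rational(-1260485, 1797613))) = Add(Mul(Pow(Add(-4, 3), 2), -9114), Rational(1260485, 1797613)) = Add(Mul(Pow(-1, 2), -9114), Rational(1260485, 1797613)) = Add(Mul(1, -9114), Rational(1260485, 1797613)) = Add(-9114, Rational(1260485, 1797613)) = Rational(-16382184397, 1797613)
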